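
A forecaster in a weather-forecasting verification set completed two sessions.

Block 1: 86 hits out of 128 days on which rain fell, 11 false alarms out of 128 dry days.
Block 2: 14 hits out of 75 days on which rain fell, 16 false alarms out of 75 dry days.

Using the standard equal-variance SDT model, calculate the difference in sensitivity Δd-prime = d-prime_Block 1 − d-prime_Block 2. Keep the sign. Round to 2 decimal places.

Δd-prime = 1.91

Block 1: z(0.6719) = 0.445, z(0.0859) = -1.366, d' = 1.811
Block 2: z(0.1867) = -0.890, z(0.2133) = -0.795, d' = -0.095
Δd' = d'_Block 1 − d'_Block 2 = 1.811 − (-0.095) = 1.906
Block 1 has the higher sensitivity.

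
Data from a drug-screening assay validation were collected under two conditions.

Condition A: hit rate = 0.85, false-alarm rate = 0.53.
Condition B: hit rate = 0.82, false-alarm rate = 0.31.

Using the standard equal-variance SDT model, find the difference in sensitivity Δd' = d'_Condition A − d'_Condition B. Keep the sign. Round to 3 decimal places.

Δd' = -0.450

Condition A: z(0.85) = 1.0364, z(0.53) = 0.0753, d' = 0.9611
Condition B: z(0.82) = 0.9154, z(0.31) = -0.4959, d' = 1.4113
Δd' = d'_Condition A − d'_Condition B = 0.9611 − 1.4113 = -0.4502
Condition B has the higher sensitivity.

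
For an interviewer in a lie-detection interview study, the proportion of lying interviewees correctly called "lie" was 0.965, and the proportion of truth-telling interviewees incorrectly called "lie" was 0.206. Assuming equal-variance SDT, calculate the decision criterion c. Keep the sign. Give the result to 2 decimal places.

z(0.965) = 1.8119, z(0.206) = -0.8204
c = −½·[z(H) + z(FA)] = −0.5 × (1.8119 + (-0.8204)) = -0.49575
c < 0: the interviewer has a liberal response bias.

c = -0.50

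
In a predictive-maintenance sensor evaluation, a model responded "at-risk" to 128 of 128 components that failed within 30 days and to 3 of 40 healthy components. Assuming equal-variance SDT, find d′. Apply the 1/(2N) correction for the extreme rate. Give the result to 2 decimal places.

The hit rate is 128/128 = 1, so apply the 1/(2N) correction: H → 1 − 1/(2·128) = 0.99609.
z(H) = z(0.99609) = 2.660
z(FA) = z(0.07500) = -1.440
d' = 2.660 − (-1.440) = 4.100

d′ = 4.10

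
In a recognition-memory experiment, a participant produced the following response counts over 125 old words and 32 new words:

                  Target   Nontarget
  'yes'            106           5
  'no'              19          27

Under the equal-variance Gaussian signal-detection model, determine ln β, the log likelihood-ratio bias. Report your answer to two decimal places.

ln β = -0.02

H = 106/125 = 0.8480
FA = 5/32 = 0.1562
z(H) = 1.028
z(FA) = -1.010
ln β = −½·[z(H)² − z(FA)²] = −0.5 × (1.057 − 1.020) = -0.0185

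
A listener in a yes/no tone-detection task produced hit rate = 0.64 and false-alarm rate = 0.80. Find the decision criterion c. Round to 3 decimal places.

c = -0.600

z(0.64) = 0.3585, z(0.80) = 0.8416
c = −½·[z(H) + z(FA)] = −0.5 × (0.3585 + 0.8416) = -0.60005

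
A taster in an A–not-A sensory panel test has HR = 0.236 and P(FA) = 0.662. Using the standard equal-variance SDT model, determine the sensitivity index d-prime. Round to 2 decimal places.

z(H) = z(0.236) = -0.7192
z(FA) = z(0.662) = 0.4179
d' = z(H) − z(FA) = -0.7192 − 0.4179 = -1.1371

d-prime = -1.14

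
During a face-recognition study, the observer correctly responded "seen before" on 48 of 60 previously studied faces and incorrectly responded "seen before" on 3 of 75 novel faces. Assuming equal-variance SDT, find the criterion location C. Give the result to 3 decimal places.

C = 0.455

H = 48/60 = 0.8000
FA = 3/75 = 0.0400
z(0.8000) = 0.8416, z(0.0400) = -1.7507
c = −½·[z(H) + z(FA)] = −0.5 × (0.8416 + (-1.7507)) = 0.45455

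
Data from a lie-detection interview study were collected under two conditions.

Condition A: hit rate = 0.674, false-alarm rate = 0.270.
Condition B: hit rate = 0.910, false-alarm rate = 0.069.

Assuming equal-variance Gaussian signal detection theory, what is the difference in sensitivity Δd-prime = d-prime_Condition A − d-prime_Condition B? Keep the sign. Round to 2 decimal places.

Condition A: z(0.674) = 0.451, z(0.270) = -0.613, d' = 1.064
Condition B: z(0.910) = 1.341, z(0.069) = -1.483, d' = 2.824
Δd' = d'_Condition A − d'_Condition B = 1.064 − 2.824 = -1.760
Condition B has the higher sensitivity.

Δd-prime = -1.76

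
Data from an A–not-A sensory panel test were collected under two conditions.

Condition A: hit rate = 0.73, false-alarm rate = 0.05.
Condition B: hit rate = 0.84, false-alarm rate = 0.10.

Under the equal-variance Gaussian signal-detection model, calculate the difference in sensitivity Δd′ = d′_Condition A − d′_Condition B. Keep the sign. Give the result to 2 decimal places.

Δd′ = -0.02

Condition A: z(0.73) = 0.613, z(0.05) = -1.645, d' = 2.258
Condition B: z(0.84) = 0.994, z(0.10) = -1.282, d' = 2.276
Δd' = d'_Condition A − d'_Condition B = 2.258 − 2.276 = -0.018
Condition B has the higher sensitivity.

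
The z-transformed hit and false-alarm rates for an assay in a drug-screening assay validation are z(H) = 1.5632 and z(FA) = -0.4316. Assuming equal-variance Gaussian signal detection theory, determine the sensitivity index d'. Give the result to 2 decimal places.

d' = z(H) − z(FA) = 1.5632 − (-0.4316) = 1.9948

d' = 1.99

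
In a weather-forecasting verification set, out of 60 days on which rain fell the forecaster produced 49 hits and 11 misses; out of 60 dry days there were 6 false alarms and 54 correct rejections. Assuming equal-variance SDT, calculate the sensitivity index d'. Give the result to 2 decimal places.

d' = 2.18

H = 49/60 = 0.8167
FA = 6/60 = 0.1000
Φ⁻¹(H) = 0.9029
Φ⁻¹(FA) = -1.2816
d' = z(H) − z(FA) = 0.9029 − (-1.2816) = 2.1845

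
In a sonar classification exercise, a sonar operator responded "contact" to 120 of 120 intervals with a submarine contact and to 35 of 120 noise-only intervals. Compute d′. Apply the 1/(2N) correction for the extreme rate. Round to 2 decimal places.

The hit rate is 120/120 = 1, so apply the 1/(2N) correction: H → 1 − 1/(2·120) = 0.99583.
z(H) = z(0.99583) = 2.638
z(FA) = z(0.29167) = -0.549
d' = 2.638 − (-0.549) = 3.187

d′ = 3.19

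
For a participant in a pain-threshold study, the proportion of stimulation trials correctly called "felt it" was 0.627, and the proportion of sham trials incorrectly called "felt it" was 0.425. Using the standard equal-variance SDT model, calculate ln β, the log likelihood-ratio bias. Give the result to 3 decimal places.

z(H) = 0.3239
z(FA) = -0.1891
ln β = −½·[z(H)² − z(FA)²] = −0.5 × (0.1049 − 0.0358) = -0.03455

ln β = -0.035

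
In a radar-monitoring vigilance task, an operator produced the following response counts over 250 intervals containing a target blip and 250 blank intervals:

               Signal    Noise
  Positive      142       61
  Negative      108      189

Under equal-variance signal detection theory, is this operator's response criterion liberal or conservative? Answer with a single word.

conservative

z(H) = 0.171, z(FA) = -0.693
c = −½·(z(H) + z(FA)) = 0.261
c > 0 → conservative criterion (biased toward responding “no”).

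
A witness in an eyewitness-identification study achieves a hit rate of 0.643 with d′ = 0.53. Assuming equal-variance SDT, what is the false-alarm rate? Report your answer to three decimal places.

false-alarm rate = 0.435

z(hit rate) = z(0.643) = 0.3665
z(FA) = z(H) − d' = 0.3665 − 0.53 = -0.1635
false-alarm rate = Φ(-0.1635) = 0.4351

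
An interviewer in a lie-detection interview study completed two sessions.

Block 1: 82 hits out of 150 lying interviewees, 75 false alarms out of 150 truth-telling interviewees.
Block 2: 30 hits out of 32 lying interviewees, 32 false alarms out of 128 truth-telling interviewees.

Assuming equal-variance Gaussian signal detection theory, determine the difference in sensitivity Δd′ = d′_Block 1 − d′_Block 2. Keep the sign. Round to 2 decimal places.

Δd′ = -2.09

Block 1: z(0.5467) = 0.117, z(0.5000) = 0.000, d' = 0.117
Block 2: z(0.9375) = 1.534, z(0.2500) = -0.674, d' = 2.208
Δd' = d'_Block 1 − d'_Block 2 = 0.117 − 2.208 = -2.091
Block 2 has the higher sensitivity.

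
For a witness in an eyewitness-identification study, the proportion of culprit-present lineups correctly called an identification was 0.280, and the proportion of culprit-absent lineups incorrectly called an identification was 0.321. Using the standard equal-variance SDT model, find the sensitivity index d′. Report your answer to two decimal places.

Φ⁻¹(H) = -0.5828
Φ⁻¹(FA) = -0.4649
d' = z(H) − z(FA) = -0.5828 − (-0.4649) = -0.1179

d′ = -0.12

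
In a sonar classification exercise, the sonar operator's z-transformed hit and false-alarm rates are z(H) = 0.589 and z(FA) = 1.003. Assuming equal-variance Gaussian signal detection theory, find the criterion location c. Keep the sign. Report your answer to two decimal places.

c = -0.80

c = −½·[z(H) + z(FA)] = −½·(0.589 + 1.003) = -0.796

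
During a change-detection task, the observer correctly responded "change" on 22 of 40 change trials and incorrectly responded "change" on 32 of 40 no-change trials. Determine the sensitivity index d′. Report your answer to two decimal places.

d′ = -0.72

H = 22/40 = 0.5500
FA = 32/40 = 0.8000
z(H) = z(0.5500) = 0.126
z(FA) = z(0.8000) = 0.842
d' = z(H) − z(FA) = 0.126 − 0.842 = -0.716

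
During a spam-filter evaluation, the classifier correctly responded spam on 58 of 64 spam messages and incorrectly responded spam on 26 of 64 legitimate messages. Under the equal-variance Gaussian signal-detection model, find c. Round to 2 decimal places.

c = -0.54

H = 58/64 = 0.9062
FA = 26/64 = 0.4062
z(H) = z(0.9062) = 1.3177
z(FA) = z(0.4062) = -0.2373
c = −½·[z(H) + z(FA)] = −0.5 × (1.3177 + (-0.2373)) = -0.5402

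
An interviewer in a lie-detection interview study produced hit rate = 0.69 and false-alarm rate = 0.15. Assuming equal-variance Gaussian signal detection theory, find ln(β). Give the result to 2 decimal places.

Φ⁻¹(0.69) = 0.496, Φ⁻¹(0.15) = -1.036
ln β = −½·[z(H)² − z(FA)²] = −0.5 × (0.246 − 1.073) = 0.4135

ln β = 0.41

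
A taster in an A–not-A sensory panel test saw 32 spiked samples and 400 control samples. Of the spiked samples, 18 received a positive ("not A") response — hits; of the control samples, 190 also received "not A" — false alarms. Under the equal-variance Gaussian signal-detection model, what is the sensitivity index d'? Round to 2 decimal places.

H = 18/32 = 0.5625
FA = 190/400 = 0.4750
z(0.5625) = 0.157, z(0.4750) = -0.063
d' = z(H) − z(FA) = 0.157 − (-0.063) = 0.220

d' = 0.22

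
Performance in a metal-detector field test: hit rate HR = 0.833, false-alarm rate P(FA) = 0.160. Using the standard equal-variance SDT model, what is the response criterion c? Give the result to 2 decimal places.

c = 0.01

z(0.833) = 0.9661, z(0.160) = -0.9945
c = −½·[z(H) + z(FA)] = −0.5 × (0.9661 + (-0.9945)) = 0.0142
c > 0: the operator has a conservative response bias.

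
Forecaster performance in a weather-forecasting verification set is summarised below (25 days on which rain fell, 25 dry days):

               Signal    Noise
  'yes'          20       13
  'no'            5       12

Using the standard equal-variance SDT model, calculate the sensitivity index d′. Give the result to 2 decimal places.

H = 20/25 = 0.8000
FA = 13/25 = 0.5200
z(H) = 0.8416
z(FA) = 0.0502
d' = z(H) − z(FA) = 0.8416 − 0.0502 = 0.7914

d′ = 0.79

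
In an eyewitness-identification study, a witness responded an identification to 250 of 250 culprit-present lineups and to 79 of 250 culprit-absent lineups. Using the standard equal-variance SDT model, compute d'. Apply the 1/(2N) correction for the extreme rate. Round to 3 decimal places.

The hit rate is 250/250 = 1, so apply the 1/(2N) correction: H → 1 − 1/(2·250) = 0.99800.
z(H) = z(0.99800) = 2.8782
z(FA) = z(0.31600) = -0.4789
d' = 2.8782 − (-0.4789) = 3.3571

d' = 3.357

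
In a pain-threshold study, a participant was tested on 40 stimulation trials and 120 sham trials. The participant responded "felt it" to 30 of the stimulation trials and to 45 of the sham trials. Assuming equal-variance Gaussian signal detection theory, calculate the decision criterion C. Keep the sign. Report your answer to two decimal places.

H = 30/40 = 0.7500
FA = 45/120 = 0.3750
Φ⁻¹(H) = Φ⁻¹(0.7500) = 0.6745
Φ⁻¹(FA) = Φ⁻¹(0.3750) = -0.3186
c = −½·[z(H) + z(FA)] = −0.5 × (0.6745 + (-0.3186)) = -0.17795

C = -0.18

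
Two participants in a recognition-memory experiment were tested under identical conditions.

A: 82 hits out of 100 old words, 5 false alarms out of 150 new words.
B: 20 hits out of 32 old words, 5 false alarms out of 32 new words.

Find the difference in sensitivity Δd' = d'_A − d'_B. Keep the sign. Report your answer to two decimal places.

A: z(0.8200) = 0.915, z(0.0333) = -1.834, d' = 2.749
B: z(0.6250) = 0.319, z(0.1562) = -1.010, d' = 1.329
Δd' = d'_A − d'_B = 2.749 − 1.329 = 1.420
A has the higher sensitivity.

Δd' = 1.42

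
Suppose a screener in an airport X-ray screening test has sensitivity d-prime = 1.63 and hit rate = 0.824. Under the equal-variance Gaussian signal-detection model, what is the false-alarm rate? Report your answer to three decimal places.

z(hit rate) = z(0.824) = 0.9307
z(FA) = z(H) − d' = 0.9307 − 1.63 = -0.6993
false-alarm rate = Φ(-0.6993) = 0.2422

false-alarm rate = 0.242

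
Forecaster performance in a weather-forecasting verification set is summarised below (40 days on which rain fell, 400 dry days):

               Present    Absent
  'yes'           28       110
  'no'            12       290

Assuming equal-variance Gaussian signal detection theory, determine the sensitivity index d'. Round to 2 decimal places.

H = 28/40 = 0.7000
FA = 110/400 = 0.2750
z(H) = 0.5244
z(FA) = -0.5978
d' = z(H) − z(FA) = 0.5244 − (-0.5978) = 1.1222

d' = 1.12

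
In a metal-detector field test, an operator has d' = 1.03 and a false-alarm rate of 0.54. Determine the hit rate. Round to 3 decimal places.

hit rate = 0.871

z(false-alarm rate) = z(0.54) = 0.1004
z(H) = z(FA) + d' = 0.1004 + 1.03 = 1.1304
hit rate = Φ(1.1304) = 0.8708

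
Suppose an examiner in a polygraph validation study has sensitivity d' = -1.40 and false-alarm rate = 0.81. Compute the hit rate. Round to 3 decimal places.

hit rate = 0.301

z(false-alarm rate) = z(0.81) = 0.8779
z(H) = z(FA) + d' = 0.8779 + (-1.40) = -0.5221
hit rate = Φ(-0.5221) = 0.3008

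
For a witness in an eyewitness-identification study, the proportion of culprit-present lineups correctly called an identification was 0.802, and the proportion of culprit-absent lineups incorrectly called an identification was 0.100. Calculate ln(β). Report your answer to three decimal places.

ln β = 0.461

z(H) = 0.8488
z(FA) = -1.2816
ln β = −½·[z(H)² − z(FA)²] = −0.5 × (0.7205 − 1.6425) = 0.4610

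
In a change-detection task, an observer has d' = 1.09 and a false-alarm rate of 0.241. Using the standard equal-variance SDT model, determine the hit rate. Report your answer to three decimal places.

z(false-alarm rate) = z(0.241) = -0.7031
z(H) = z(FA) + d' = -0.7031 + 1.09 = 0.3869
hit rate = Φ(0.3869) = 0.6506

hit rate = 0.651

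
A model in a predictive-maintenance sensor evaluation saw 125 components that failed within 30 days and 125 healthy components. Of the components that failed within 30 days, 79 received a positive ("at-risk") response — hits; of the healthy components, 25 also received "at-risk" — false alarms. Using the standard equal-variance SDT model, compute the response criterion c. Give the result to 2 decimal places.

H = 79/125 = 0.6320
FA = 25/125 = 0.2000
z(0.6320) = 0.3372, z(0.2000) = -0.8416
c = −½·[z(H) + z(FA)] = −0.5 × (0.3372 + (-0.8416)) = 0.2522

c = 0.25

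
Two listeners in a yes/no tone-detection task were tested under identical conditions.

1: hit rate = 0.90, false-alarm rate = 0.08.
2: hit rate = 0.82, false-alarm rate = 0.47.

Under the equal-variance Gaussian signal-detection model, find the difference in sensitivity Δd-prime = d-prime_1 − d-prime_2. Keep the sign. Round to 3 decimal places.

1: z(0.90) = 1.2816, z(0.08) = -1.4051, d' = 2.6867
2: z(0.82) = 0.9154, z(0.47) = -0.0753, d' = 0.9907
Δd' = d'_1 − d'_2 = 2.6867 − 0.9907 = 1.6960
1 has the higher sensitivity.

Δd-prime = 1.696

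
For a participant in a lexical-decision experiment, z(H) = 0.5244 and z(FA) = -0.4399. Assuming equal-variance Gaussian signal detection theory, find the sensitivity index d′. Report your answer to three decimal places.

d′ = 0.964

d' = z(H) − z(FA) = 0.5244 − (-0.4399) = 0.9643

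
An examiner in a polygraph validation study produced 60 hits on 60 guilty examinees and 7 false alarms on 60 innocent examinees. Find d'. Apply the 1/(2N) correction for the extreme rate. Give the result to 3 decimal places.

The hit rate is 60/60 = 1, so apply the 1/(2N) correction: H → 1 − 1/(2·60) = 0.99167.
z(H) = z(0.99167) = 2.3941
z(FA) = z(0.11667) = -1.1918
d' = 2.3941 − (-1.1918) = 3.5859

d' = 3.586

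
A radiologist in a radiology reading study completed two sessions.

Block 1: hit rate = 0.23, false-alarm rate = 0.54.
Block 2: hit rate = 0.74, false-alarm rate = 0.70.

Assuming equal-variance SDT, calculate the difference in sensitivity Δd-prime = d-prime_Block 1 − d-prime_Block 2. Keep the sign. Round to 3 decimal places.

Δd-prime = -0.958

Block 1: z(0.23) = -0.7388, z(0.54) = 0.1004, d' = -0.8392
Block 2: z(0.74) = 0.6433, z(0.70) = 0.5244, d' = 0.1189
Δd' = d'_Block 1 − d'_Block 2 = -0.8392 − 0.1189 = -0.9581
Block 2 has the higher sensitivity.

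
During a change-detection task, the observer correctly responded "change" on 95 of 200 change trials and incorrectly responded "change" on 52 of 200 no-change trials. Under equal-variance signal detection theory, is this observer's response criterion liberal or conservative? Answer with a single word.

z(H) = -0.063, z(FA) = -0.643
c = −½·(z(H) + z(FA)) = 0.353
c > 0 → conservative criterion (biased toward responding “no”).

conservative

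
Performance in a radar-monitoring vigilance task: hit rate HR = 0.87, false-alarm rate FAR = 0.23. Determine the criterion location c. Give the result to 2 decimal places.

Φ⁻¹(H) = Φ⁻¹(0.87) = 1.126
Φ⁻¹(FA) = Φ⁻¹(0.23) = -0.739
c = −½·[z(H) + z(FA)] = −0.5 × (1.126 + (-0.739)) = -0.1935
c < 0: the operator has a liberal response bias.

c = -0.19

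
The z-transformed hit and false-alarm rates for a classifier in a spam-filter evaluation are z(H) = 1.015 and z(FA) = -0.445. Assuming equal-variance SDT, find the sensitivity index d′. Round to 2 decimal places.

d' = z(H) − z(FA) = 1.015 − (-0.445) = 1.460

d′ = 1.46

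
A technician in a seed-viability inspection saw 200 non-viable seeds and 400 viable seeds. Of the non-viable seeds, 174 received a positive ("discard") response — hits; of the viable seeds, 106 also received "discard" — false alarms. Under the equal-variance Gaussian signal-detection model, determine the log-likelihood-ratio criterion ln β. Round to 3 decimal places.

ln β = -0.437

H = 174/200 = 0.8700
FA = 106/400 = 0.2650
z(0.8700) = 1.1264, z(0.2650) = -0.6280
ln β = −½·[z(H)² − z(FA)²] = −0.5 × (1.2688 − 0.3944) = -0.4372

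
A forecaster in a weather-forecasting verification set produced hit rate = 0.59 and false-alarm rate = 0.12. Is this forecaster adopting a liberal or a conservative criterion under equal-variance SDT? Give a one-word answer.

conservative

z(H) = 0.228, z(FA) = -1.175
c = −½·(z(H) + z(FA)) = 0.4735
c > 0 → conservative criterion (biased toward responding “no”).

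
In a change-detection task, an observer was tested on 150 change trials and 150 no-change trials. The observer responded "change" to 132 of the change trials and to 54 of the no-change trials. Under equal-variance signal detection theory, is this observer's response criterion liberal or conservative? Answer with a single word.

liberal

z(H) = 1.175, z(FA) = -0.358
c = −½·(z(H) + z(FA)) = -0.4085
c < 0 → liberal criterion (biased toward responding “yes”).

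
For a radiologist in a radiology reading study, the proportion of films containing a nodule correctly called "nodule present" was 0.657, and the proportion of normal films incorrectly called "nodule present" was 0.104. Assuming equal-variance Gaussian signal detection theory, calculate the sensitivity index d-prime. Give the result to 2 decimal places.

z(H) = z(0.657) = 0.404
z(FA) = z(0.104) = -1.259
d' = z(H) − z(FA) = 0.404 − (-1.259) = 1.663

d-prime = 1.66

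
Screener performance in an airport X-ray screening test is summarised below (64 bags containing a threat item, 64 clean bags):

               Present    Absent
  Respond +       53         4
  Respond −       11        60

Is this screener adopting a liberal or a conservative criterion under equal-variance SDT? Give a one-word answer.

conservative

z(H) = 0.947, z(FA) = -1.534
c = −½·(z(H) + z(FA)) = 0.2935
c > 0 → conservative criterion (biased toward responding “no”).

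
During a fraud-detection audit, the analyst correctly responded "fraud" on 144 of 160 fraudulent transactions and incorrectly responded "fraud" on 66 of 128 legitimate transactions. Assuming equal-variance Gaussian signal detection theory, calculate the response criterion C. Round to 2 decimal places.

C = -0.66

H = 144/160 = 0.9000
FA = 66/128 = 0.5156
Φ⁻¹(H) = Φ⁻¹(0.9000) = 1.282
Φ⁻¹(FA) = Φ⁻¹(0.5156) = 0.039
c = −½·[z(H) + z(FA)] = −0.5 × (1.282 + 0.039) = -0.6605
c < 0: the analyst has a liberal response bias.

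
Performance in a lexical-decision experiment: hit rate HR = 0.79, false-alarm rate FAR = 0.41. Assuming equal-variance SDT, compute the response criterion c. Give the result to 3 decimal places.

Φ⁻¹(H) = 0.8064
Φ⁻¹(FA) = -0.2275
c = −½·[z(H) + z(FA)] = −0.5 × (0.8064 + (-0.2275)) = -0.28945
c < 0: the participant has a liberal response bias.

c = -0.289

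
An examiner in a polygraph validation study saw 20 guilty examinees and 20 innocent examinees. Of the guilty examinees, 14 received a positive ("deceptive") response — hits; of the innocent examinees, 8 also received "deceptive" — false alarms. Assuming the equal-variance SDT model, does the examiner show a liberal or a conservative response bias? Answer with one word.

liberal

z(H) = 0.524, z(FA) = -0.253
c = −½·(z(H) + z(FA)) = -0.1355
c < 0 → liberal criterion (biased toward responding “yes”).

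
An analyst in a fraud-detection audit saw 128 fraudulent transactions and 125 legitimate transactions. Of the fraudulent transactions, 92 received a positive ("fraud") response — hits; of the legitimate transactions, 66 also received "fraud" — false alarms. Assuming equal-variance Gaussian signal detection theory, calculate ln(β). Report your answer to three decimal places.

H = 92/128 = 0.7188
FA = 66/125 = 0.5280
z(0.7188) = 0.5793, z(0.5280) = 0.0702
ln β = −½·[z(H)² − z(FA)²] = −0.5 × (0.3356 − 0.0049) = -0.16535

ln β = -0.165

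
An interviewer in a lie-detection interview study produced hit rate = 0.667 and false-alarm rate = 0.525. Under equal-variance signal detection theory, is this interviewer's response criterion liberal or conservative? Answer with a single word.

liberal

z(H) = 0.432, z(FA) = 0.063
c = −½·(z(H) + z(FA)) = -0.2475
c < 0 → liberal criterion (biased toward responding “yes”).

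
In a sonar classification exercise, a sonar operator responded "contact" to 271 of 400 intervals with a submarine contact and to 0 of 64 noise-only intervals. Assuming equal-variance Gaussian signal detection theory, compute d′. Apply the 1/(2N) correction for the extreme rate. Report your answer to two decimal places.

d′ = 2.88

The false-alarm rate is 0/64 = 0, so apply the 1/(2N) correction: FA → 1/(2·64) = 0.00781.
z(H) = z(0.67750) = 0.461
z(FA) = z(0.00781) = -2.418
d' = 0.461 − (-2.418) = 2.879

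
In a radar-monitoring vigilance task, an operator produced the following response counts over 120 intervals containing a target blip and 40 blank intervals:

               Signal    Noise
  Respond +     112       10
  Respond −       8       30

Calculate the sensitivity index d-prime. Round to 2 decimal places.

H = 112/120 = 0.9333
FA = 10/40 = 0.2500
z(H) = 1.5008
z(FA) = -0.6745
d' = z(H) − z(FA) = 1.5008 − (-0.6745) = 2.1753

d-prime = 2.18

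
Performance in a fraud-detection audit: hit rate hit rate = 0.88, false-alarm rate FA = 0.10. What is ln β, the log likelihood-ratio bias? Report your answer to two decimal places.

z(H) = 1.175
z(FA) = -1.282
ln β = −½·[z(H)² − z(FA)²] = −0.5 × (1.381 − 1.644) = 0.1315

ln β = 0.13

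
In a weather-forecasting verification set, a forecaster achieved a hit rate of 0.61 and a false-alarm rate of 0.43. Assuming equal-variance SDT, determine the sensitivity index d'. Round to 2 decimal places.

d' = 0.46

Φ⁻¹(0.61) = 0.2793, Φ⁻¹(0.43) = -0.1764
d' = z(H) − z(FA) = 0.2793 − (-0.1764) = 0.4557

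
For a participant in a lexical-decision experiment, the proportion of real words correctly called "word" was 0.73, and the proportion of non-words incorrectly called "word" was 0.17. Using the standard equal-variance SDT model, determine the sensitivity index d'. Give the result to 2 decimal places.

z(H) = 0.613
z(FA) = -0.954
d' = z(H) − z(FA) = 0.613 − (-0.954) = 1.567

d' = 1.57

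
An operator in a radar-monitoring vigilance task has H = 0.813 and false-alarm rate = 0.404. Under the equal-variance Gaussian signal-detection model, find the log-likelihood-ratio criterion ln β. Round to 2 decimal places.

ln β = -0.37

Φ⁻¹(0.813) = 0.889, Φ⁻¹(0.404) = -0.243
ln β = −½·[z(H)² − z(FA)²] = −0.5 × (0.790 − 0.059) = -0.3655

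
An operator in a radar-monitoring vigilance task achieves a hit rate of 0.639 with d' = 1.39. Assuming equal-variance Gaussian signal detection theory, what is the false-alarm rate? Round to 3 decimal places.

z(hit rate) = z(0.639) = 0.3558
z(FA) = z(H) − d' = 0.3558 − 1.39 = -1.0342
false-alarm rate = Φ(-1.0342) = 0.1505

false-alarm rate = 0.151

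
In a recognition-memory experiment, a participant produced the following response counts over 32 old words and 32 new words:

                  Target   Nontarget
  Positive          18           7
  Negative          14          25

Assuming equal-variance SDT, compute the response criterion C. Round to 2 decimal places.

H = 18/32 = 0.5625
FA = 7/32 = 0.2188
z(H) = 0.1573
z(FA) = -0.7763
c = −½·[z(H) + z(FA)] = −0.5 × (0.1573 + (-0.7763)) = 0.3095

C = 0.31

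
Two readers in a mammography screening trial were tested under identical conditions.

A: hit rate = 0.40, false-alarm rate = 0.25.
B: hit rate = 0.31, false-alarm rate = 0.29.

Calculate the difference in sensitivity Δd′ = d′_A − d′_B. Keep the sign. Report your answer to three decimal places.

A: z(0.40) = -0.2533, z(0.25) = -0.6745, d' = 0.4212
B: z(0.31) = -0.4959, z(0.29) = -0.5534, d' = 0.0575
Δd' = d'_A − d'_B = 0.4212 − 0.0575 = 0.3637
A has the higher sensitivity.

Δd′ = 0.364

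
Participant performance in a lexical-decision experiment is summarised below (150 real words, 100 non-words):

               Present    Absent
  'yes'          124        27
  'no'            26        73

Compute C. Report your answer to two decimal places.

C = -0.16

H = 124/150 = 0.8267
FA = 27/100 = 0.2700
Φ⁻¹(0.8267) = 0.9412, Φ⁻¹(0.2700) = -0.6128
c = −½·[z(H) + z(FA)] = −0.5 × (0.9412 + (-0.6128)) = -0.1642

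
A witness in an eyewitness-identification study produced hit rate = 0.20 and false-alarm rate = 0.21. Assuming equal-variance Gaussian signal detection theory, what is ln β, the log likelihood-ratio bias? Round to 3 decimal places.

z(0.20) = -0.8416, z(0.21) = -0.8064
ln β = −½·[z(H)² − z(FA)²] = −0.5 × (0.7083 − 0.6503) = -0.0290

ln β = -0.029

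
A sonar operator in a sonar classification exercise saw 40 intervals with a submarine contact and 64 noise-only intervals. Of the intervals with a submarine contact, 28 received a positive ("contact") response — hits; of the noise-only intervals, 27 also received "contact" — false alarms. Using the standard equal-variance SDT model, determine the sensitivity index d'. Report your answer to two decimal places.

H = 28/40 = 0.7000
FA = 27/64 = 0.4219
z(0.7000) = 0.5244, z(0.4219) = -0.1970
d' = z(H) − z(FA) = 0.5244 − (-0.1970) = 0.7214

d' = 0.72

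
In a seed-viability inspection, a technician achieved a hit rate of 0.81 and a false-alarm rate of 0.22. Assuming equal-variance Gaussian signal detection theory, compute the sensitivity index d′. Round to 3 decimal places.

Φ⁻¹(H) = 0.8779
Φ⁻¹(FA) = -0.7722
d' = z(H) − z(FA) = 0.8779 − (-0.7722) = 1.6501

d′ = 1.650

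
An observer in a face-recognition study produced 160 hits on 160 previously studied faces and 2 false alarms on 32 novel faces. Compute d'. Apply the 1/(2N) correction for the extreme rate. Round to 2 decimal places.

d' = 4.27

The hit rate is 160/160 = 1, so apply the 1/(2N) correction: H → 1 − 1/(2·160) = 0.99687.
z(H) = z(0.99687) = 2.734
z(FA) = z(0.06250) = -1.534
d' = 2.734 − (-1.534) = 4.268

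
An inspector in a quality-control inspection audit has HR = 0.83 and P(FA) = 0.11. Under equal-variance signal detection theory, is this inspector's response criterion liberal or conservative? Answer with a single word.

z(H) = 0.954, z(FA) = -1.227
c = −½·(z(H) + z(FA)) = 0.1365
c > 0 → conservative criterion (biased toward responding “no”).

conservative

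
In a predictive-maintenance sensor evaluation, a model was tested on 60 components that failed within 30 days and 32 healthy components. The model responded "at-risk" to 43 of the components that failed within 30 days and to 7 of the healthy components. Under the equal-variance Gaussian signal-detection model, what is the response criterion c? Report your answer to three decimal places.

c = 0.102

H = 43/60 = 0.7167
FA = 7/32 = 0.2188
z(H) = 0.5731
z(FA) = -0.7763
c = −½·[z(H) + z(FA)] = −0.5 × (0.5731 + (-0.7763)) = 0.1016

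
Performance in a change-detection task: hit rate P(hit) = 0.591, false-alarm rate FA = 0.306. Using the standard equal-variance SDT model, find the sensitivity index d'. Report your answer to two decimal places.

d' = 0.74

z(H) = 0.230
z(FA) = -0.507
d' = z(H) − z(FA) = 0.230 − (-0.507) = 0.737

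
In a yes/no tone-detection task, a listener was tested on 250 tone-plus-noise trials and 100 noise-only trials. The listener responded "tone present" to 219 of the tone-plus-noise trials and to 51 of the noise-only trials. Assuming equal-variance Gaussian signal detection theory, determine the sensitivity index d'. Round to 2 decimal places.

H = 219/250 = 0.8760
FA = 51/100 = 0.5100
z(0.8760) = 1.155, z(0.5100) = 0.025
d' = z(H) − z(FA) = 1.155 − 0.025 = 1.130

d' = 1.13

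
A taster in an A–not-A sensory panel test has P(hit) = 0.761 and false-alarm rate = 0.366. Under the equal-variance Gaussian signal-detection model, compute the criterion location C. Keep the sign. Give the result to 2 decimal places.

C = -0.18

Φ⁻¹(H) = 0.710
Φ⁻¹(FA) = -0.342
c = −½·[z(H) + z(FA)] = −0.5 × (0.710 + (-0.342)) = -0.184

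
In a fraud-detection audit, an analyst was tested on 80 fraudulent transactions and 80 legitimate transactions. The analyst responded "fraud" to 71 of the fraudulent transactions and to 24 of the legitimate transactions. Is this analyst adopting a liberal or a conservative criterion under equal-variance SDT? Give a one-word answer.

liberal

z(H) = 1.213, z(FA) = -0.524
c = −½·(z(H) + z(FA)) = -0.3445
c < 0 → liberal criterion (biased toward responding “yes”).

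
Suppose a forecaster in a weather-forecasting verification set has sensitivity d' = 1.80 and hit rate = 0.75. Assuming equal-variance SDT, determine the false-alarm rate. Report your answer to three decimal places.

z(hit rate) = z(0.75) = 0.6745
z(FA) = z(H) − d' = 0.6745 − 1.80 = -1.1255
false-alarm rate = Φ(-1.1255) = 0.1302

false-alarm rate = 0.130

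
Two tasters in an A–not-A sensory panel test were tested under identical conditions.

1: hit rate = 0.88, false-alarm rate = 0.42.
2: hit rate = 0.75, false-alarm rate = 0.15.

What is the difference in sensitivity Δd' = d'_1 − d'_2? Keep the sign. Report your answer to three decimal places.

1: z(0.88) = 1.1750, z(0.42) = -0.2019, d' = 1.3769
2: z(0.75) = 0.6745, z(0.15) = -1.0364, d' = 1.7109
Δd' = d'_1 − d'_2 = 1.3769 − 1.7109 = -0.3340
2 has the higher sensitivity.

Δd' = -0.334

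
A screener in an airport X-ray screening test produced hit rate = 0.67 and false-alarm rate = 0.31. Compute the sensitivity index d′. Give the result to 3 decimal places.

z(H) = 0.4399
z(FA) = -0.4959
d' = z(H) − z(FA) = 0.4399 − (-0.4959) = 0.9358

d′ = 0.936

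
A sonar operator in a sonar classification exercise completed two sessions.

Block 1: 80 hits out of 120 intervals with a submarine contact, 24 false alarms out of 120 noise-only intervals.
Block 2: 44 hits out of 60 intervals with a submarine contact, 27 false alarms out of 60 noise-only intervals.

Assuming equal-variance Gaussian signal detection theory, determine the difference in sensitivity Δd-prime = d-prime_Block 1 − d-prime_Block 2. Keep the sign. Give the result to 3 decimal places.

Block 1: z(0.6667) = 0.4308, z(0.2000) = -0.8416, d' = 1.2724
Block 2: z(0.7333) = 0.6228, z(0.4500) = -0.1257, d' = 0.7485
Δd' = d'_Block 1 − d'_Block 2 = 1.2724 − 0.7485 = 0.5239
Block 1 has the higher sensitivity.

Δd-prime = 0.524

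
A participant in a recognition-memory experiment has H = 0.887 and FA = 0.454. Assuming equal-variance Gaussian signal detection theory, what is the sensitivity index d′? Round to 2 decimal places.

d′ = 1.33

z(0.887) = 1.2107, z(0.454) = -0.1156
d' = z(H) − z(FA) = 1.2107 − (-0.1156) = 1.3263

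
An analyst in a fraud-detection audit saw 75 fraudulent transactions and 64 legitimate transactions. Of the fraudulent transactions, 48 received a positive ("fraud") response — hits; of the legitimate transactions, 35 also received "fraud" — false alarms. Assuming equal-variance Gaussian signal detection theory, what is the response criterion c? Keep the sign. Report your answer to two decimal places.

H = 48/75 = 0.6400
FA = 35/64 = 0.5469
z(H) = z(0.6400) = 0.358
z(FA) = z(0.5469) = 0.118
c = −½·[z(H) + z(FA)] = −0.5 × (0.358 + 0.118) = -0.238

c = -0.24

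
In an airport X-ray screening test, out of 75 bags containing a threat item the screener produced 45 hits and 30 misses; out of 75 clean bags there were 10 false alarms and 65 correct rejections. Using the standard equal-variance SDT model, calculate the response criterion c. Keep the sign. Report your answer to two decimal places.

H = 45/75 = 0.6000
FA = 10/75 = 0.1333
z(0.6000) = 0.253, z(0.1333) = -1.111
c = −½·[z(H) + z(FA)] = −0.5 × (0.253 + (-1.111)) = 0.429
c > 0: the screener has a conservative response bias.

c = 0.43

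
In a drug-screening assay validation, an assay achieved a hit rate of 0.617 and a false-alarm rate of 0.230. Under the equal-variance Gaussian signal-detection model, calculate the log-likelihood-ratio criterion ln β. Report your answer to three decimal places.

z(0.617) = 0.2976, z(0.230) = -0.7388
ln β = −½·[z(H)² − z(FA)²] = −0.5 × (0.0886 − 0.5458) = 0.2286

ln β = 0.229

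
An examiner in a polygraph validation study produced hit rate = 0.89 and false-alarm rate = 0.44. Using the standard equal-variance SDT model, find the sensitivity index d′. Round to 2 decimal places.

d′ = 1.38

z(0.89) = 1.227, z(0.44) = -0.151
d' = z(H) − z(FA) = 1.227 − (-0.151) = 1.378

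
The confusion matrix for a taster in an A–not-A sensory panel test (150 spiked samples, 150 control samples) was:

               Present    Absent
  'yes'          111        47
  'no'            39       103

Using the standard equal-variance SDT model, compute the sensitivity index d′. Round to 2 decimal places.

H = 111/150 = 0.7400
FA = 47/150 = 0.3133
z(H) = 0.6433
z(FA) = -0.4865
d' = z(H) − z(FA) = 0.6433 − (-0.4865) = 1.1298

d′ = 1.13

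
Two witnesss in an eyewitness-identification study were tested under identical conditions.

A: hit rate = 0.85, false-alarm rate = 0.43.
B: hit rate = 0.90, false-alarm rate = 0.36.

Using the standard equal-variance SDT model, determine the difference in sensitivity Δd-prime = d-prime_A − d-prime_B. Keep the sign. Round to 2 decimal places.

A: z(0.85) = 1.036, z(0.43) = -0.176, d' = 1.212
B: z(0.90) = 1.282, z(0.36) = -0.358, d' = 1.640
Δd' = d'_A − d'_B = 1.212 − 1.640 = -0.428
B has the higher sensitivity.

Δd-prime = -0.43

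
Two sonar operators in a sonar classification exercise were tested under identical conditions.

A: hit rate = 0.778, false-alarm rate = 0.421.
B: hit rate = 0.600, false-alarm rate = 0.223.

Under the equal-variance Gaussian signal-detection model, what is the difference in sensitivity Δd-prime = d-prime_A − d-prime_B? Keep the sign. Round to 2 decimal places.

Δd-prime = -0.05

A: z(0.778) = 0.765, z(0.421) = -0.199, d' = 0.964
B: z(0.600) = 0.253, z(0.223) = -0.762, d' = 1.015
Δd' = d'_A − d'_B = 0.964 − 1.015 = -0.051
B has the higher sensitivity.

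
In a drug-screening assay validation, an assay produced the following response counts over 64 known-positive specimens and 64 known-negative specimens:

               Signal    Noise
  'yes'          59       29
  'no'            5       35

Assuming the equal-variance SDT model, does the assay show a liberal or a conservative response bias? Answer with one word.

liberal

z(H) = 1.418, z(FA) = -0.118
c = −½·(z(H) + z(FA)) = -0.650
c < 0 → liberal criterion (biased toward responding “yes”).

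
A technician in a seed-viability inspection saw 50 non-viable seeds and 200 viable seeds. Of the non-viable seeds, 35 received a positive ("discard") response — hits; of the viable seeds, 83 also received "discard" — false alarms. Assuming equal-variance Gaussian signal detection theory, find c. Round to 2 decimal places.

H = 35/50 = 0.7000
FA = 83/200 = 0.4150
z(H) = z(0.7000) = 0.524
z(FA) = z(0.4150) = -0.215
c = −½·[z(H) + z(FA)] = −0.5 × (0.524 + (-0.215)) = -0.1545

c = -0.15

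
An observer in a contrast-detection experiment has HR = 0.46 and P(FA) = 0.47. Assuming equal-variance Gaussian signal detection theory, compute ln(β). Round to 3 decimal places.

ln β = -0.002

z(H) = -0.1004
z(FA) = -0.0753
ln β = −½·[z(H)² − z(FA)²] = −0.5 × (0.0101 − 0.0057) = -0.0022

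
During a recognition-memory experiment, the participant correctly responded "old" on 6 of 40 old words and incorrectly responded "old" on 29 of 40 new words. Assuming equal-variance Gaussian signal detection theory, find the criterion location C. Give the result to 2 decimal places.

H = 6/40 = 0.1500
FA = 29/40 = 0.7250
z(H) = -1.0364
z(FA) = 0.5978
c = −½·[z(H) + z(FA)] = −0.5 × (-1.0364 + 0.5978) = 0.2193
c > 0: the participant has a conservative response bias.

C = 0.22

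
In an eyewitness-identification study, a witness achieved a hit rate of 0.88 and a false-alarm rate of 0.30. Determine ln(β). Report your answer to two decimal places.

ln β = -0.55

z(H) = z(0.88) = 1.175
z(FA) = z(0.30) = -0.524
ln β = −½·[z(H)² − z(FA)²] = −0.5 × (1.381 − 0.275) = -0.553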